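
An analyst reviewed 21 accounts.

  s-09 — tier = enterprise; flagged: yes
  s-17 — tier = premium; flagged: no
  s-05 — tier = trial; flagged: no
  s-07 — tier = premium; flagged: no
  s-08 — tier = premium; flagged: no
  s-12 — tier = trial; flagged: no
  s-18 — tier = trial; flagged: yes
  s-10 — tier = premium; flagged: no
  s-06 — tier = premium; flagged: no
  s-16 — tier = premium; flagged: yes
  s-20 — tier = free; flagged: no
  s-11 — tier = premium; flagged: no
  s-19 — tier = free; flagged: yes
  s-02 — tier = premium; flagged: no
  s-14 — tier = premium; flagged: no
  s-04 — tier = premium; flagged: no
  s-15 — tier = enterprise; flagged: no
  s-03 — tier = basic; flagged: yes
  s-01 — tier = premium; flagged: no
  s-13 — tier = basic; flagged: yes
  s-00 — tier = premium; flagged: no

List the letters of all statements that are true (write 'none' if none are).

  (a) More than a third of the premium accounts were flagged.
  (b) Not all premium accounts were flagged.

|A| = 12, |A ∩ B| = 1, |A ∖ B| = 11.
(a) |A ∩ B| / |A| > 1/3: fails.
(b) A ⊄ B (|A ∖ B| ≥ 1): holds.

(b)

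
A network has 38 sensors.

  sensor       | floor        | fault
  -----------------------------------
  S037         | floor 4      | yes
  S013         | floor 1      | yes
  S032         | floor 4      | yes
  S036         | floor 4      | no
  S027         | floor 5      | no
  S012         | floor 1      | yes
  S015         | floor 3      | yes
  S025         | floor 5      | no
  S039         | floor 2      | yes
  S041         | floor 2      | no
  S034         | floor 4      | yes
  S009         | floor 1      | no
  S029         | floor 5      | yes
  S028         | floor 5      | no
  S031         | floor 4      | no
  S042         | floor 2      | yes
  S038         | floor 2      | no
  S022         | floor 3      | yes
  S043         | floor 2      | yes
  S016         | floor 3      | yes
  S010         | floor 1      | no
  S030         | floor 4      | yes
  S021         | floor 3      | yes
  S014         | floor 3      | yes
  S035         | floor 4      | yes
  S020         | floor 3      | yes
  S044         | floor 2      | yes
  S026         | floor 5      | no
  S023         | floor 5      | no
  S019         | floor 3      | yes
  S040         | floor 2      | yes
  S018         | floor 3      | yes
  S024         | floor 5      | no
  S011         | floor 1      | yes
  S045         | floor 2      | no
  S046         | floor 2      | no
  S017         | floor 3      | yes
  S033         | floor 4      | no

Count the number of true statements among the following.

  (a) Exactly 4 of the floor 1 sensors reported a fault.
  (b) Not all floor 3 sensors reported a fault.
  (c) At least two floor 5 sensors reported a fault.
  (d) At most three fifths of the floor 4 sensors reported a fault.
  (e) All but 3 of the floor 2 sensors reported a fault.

0

(a) floor 1: |A| = 5, |A ∩ B| = 3; needs |A ∩ B| = 4 — false.
(b) floor 3: |A| = 9, |A ∩ B| = 9; needs A ⊄ B (|A ∖ B| ≥ 1) — false.
(c) floor 5: |A| = 7, |A ∩ B| = 1; needs |A ∩ B| ≥ 2 — false.
(d) floor 4: |A| = 8, |A ∩ B| = 5; needs |A ∩ B| / |A| ≤ 3/5 — false.
(e) floor 2: |A| = 9, |A ∩ B| = 5; needs |A ∖ B| = 3 — false.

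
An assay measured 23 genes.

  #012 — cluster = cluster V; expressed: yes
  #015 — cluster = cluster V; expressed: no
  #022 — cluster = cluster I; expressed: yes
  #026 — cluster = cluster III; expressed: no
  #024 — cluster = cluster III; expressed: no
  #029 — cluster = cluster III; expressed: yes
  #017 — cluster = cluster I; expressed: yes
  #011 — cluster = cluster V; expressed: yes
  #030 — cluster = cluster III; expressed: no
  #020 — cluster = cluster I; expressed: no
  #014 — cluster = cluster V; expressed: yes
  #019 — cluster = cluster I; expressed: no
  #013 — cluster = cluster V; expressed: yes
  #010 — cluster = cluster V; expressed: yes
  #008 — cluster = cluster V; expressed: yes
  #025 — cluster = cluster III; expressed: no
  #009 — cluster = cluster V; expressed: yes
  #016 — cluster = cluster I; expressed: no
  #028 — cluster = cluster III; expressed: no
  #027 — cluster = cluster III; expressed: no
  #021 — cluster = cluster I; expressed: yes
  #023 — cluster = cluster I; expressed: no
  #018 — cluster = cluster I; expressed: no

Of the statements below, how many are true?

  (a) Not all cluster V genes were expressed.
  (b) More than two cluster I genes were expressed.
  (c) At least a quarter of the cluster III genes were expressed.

(a) cluster V: |A| = 8, |A ∩ B| = 7; needs A ⊄ B (|A ∖ B| ≥ 1) — true.
(b) cluster I: |A| = 8, |A ∩ B| = 3; needs |A ∩ B| > 2 — true.
(c) cluster III: |A| = 7, |A ∩ B| = 1; needs |A ∩ B| / |A| ≥ 1/4 — false.

2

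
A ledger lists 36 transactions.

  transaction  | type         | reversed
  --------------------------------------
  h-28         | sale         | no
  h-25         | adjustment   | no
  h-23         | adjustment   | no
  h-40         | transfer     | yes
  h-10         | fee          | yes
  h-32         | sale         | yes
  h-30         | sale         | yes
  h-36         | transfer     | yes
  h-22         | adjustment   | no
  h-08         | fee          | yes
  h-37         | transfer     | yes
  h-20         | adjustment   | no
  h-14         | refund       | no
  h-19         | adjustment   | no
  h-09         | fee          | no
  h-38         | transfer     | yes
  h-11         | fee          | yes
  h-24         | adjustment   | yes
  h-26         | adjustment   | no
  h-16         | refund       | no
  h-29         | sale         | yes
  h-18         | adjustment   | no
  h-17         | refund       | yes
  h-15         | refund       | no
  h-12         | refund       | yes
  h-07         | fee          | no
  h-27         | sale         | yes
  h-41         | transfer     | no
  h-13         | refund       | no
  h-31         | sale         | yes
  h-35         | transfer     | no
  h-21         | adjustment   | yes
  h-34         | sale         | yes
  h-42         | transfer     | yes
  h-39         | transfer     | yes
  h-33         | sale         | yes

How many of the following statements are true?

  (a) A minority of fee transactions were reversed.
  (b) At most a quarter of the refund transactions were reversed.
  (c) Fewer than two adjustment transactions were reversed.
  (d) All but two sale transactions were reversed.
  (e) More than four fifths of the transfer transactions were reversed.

0

(a) fee: |A| = 5, |A ∩ B| = 3; needs |A ∩ B| < |A ∖ B| — false.
(b) refund: |A| = 6, |A ∩ B| = 2; needs |A ∩ B| / |A| ≤ 1/4 — false.
(c) adjustment: |A| = 9, |A ∩ B| = 2; needs |A ∩ B| < 2 — false.
(d) sale: |A| = 8, |A ∩ B| = 7; needs |A ∖ B| = 2 — false.
(e) transfer: |A| = 8, |A ∩ B| = 6; needs |A ∩ B| / |A| > 4/5 — false.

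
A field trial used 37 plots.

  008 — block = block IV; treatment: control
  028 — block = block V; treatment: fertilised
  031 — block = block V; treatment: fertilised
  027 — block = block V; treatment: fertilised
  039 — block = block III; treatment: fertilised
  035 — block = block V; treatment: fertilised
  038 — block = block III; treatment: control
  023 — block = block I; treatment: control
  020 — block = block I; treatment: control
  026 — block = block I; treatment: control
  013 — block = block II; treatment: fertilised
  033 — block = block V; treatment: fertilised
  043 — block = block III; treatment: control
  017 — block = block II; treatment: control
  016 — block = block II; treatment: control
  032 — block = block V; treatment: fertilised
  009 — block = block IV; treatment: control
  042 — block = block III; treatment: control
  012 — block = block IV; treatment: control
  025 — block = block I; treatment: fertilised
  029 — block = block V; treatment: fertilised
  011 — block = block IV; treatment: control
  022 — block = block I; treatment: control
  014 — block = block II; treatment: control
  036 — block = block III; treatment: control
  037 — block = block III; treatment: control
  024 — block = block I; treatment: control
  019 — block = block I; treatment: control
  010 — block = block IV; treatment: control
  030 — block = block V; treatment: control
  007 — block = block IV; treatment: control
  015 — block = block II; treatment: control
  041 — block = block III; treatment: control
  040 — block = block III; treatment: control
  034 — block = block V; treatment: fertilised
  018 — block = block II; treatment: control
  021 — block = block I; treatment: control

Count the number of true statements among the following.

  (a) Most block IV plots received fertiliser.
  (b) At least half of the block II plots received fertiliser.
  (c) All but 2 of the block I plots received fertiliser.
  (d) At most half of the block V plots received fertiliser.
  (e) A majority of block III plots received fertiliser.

0

(a) block IV: |A| = 6, |A ∩ B| = 0; needs |A ∩ B| > |A ∖ B| — false.
(b) block II: |A| = 6, |A ∩ B| = 1; needs |A ∩ B| ≥ |A ∖ B| — false.
(c) block I: |A| = 8, |A ∩ B| = 1; needs |A ∖ B| = 2 — false.
(d) block V: |A| = 9, |A ∩ B| = 8; needs |A ∩ B| ≤ |A ∖ B| — false.
(e) block III: |A| = 8, |A ∩ B| = 1; needs |A ∩ B| > |A ∖ B| — false.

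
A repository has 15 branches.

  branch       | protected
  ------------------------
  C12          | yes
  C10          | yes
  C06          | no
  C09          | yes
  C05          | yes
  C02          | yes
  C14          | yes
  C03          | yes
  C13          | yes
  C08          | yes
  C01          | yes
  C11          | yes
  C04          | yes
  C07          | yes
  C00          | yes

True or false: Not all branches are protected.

True

Truth condition: A ⊄ B (|A ∖ B| ≥ 1).
|A| = 15, |A ∩ B| = 14, |A ∖ B| = 1.
So the statement is true.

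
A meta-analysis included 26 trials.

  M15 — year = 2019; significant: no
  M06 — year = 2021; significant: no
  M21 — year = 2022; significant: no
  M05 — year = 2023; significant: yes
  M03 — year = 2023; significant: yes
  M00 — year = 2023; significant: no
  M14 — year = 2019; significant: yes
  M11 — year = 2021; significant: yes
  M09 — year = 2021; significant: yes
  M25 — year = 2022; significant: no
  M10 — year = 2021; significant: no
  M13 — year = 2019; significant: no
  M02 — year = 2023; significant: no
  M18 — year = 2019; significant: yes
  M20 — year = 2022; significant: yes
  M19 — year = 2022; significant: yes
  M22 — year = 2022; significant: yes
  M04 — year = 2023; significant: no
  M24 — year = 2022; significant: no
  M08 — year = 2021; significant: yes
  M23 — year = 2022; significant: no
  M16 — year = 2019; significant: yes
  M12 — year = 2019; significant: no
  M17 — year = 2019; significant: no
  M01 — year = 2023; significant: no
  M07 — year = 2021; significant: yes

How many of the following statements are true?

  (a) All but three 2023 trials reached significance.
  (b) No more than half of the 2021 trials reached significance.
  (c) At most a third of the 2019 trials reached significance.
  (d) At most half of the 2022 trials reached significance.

1

(a) 2023: |A| = 6, |A ∩ B| = 2; needs |A ∖ B| = 3 — false.
(b) 2021: |A| = 6, |A ∩ B| = 4; needs |A ∩ B| ≤ |A ∖ B| — false.
(c) 2019: |A| = 7, |A ∩ B| = 3; needs |A ∩ B| / |A| ≤ 1/3 — false.
(d) 2022: |A| = 7, |A ∩ B| = 3; needs |A ∩ B| ≤ |A ∖ B| — true.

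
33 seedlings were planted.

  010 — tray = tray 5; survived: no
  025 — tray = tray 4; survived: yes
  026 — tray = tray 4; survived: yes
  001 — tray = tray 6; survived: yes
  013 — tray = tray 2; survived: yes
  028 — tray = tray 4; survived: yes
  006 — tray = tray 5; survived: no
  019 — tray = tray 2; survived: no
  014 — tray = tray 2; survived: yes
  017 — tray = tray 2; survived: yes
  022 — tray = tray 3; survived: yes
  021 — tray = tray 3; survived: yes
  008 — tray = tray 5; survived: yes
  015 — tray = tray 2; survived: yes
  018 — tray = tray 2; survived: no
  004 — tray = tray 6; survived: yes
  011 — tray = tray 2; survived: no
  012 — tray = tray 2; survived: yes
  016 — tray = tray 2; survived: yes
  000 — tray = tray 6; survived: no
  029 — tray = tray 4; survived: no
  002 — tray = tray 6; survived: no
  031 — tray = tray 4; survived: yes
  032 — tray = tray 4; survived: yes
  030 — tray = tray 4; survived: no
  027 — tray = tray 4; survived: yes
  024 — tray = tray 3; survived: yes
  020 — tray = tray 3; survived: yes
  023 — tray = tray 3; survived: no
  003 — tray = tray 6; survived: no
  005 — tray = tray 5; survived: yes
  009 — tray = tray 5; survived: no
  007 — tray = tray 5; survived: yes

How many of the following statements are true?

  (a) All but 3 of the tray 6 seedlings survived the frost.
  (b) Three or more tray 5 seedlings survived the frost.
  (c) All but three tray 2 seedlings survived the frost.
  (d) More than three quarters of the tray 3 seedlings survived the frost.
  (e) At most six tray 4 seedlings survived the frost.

5

(a) tray 6: |A| = 5, |A ∩ B| = 2; needs |A ∖ B| = 3 — true.
(b) tray 5: |A| = 6, |A ∩ B| = 3; needs |A ∩ B| ≥ 3 — true.
(c) tray 2: |A| = 9, |A ∩ B| = 6; needs |A ∖ B| = 3 — true.
(d) tray 3: |A| = 5, |A ∩ B| = 4; needs |A ∩ B| / |A| > 3/4 — true.
(e) tray 4: |A| = 8, |A ∩ B| = 6; needs |A ∩ B| ≤ 6 — true.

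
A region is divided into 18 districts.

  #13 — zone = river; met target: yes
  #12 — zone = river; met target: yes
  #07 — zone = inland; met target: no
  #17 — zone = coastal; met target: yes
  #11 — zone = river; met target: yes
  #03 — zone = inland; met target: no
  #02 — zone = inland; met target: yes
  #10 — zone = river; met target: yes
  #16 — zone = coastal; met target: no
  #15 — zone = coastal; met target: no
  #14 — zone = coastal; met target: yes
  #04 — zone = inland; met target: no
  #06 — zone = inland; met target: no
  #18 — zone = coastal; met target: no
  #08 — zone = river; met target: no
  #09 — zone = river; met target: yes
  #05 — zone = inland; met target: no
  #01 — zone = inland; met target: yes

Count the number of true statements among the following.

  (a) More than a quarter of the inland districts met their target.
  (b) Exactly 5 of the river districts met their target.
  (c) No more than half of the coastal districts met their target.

(a) inland: |A| = 7, |A ∩ B| = 2; needs |A ∩ B| / |A| > 1/4 — true.
(b) river: |A| = 6, |A ∩ B| = 5; needs |A ∩ B| = 5 — true.
(c) coastal: |A| = 5, |A ∩ B| = 2; needs |A ∩ B| ≤ |A ∖ B| — true.

3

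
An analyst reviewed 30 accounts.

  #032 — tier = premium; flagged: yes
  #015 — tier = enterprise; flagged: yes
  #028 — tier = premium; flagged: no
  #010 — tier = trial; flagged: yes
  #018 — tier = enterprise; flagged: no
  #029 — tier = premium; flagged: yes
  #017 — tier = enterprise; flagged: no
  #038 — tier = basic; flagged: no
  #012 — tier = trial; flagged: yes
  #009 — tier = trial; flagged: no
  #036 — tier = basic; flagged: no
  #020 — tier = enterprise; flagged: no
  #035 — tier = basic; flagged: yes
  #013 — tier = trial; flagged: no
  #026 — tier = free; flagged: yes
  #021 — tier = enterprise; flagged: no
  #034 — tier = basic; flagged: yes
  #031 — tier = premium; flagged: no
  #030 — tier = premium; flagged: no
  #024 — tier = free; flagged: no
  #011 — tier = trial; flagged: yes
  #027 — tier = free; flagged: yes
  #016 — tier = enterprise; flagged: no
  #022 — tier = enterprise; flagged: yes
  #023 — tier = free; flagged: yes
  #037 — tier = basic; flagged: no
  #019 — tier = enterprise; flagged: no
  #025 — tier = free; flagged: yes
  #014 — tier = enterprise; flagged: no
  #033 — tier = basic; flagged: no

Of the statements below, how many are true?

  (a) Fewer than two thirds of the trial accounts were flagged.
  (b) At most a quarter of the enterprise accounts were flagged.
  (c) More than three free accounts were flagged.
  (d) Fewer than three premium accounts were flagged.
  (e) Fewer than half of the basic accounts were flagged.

5

(a) trial: |A| = 5, |A ∩ B| = 3; needs |A ∩ B| / |A| < 2/3 — true.
(b) enterprise: |A| = 9, |A ∩ B| = 2; needs |A ∩ B| / |A| ≤ 1/4 — true.
(c) free: |A| = 5, |A ∩ B| = 4; needs |A ∩ B| > 3 — true.
(d) premium: |A| = 5, |A ∩ B| = 2; needs |A ∩ B| < 3 — true.
(e) basic: |A| = 6, |A ∩ B| = 2; needs |A ∩ B| < |A ∖ B| — true.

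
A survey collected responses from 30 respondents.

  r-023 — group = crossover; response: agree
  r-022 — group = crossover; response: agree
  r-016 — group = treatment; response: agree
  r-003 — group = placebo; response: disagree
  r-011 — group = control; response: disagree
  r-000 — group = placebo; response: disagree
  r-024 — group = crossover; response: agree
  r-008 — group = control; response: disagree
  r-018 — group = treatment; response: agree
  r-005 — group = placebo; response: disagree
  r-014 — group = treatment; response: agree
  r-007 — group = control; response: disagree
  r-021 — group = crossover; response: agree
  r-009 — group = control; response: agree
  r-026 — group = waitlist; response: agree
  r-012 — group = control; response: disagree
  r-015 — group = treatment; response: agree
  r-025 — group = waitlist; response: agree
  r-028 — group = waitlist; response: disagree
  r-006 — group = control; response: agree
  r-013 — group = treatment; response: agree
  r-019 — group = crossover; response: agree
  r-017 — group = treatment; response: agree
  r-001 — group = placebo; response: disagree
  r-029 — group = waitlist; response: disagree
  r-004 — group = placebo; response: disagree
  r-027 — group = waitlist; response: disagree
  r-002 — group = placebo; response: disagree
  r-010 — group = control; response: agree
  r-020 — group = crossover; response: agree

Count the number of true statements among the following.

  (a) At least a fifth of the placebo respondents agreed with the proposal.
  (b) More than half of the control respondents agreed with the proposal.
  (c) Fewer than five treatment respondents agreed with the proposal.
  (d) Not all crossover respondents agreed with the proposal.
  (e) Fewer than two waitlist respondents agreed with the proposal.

0

(a) placebo: |A| = 6, |A ∩ B| = 0; needs |A ∩ B| / |A| ≥ 1/5 — false.
(b) control: |A| = 7, |A ∩ B| = 3; needs |A ∩ B| > |A ∖ B| — false.
(c) treatment: |A| = 6, |A ∩ B| = 6; needs |A ∩ B| < 5 — false.
(d) crossover: |A| = 6, |A ∩ B| = 6; needs A ⊄ B (|A ∖ B| ≥ 1) — false.
(e) waitlist: |A| = 5, |A ∩ B| = 2; needs |A ∩ B| < 2 — false.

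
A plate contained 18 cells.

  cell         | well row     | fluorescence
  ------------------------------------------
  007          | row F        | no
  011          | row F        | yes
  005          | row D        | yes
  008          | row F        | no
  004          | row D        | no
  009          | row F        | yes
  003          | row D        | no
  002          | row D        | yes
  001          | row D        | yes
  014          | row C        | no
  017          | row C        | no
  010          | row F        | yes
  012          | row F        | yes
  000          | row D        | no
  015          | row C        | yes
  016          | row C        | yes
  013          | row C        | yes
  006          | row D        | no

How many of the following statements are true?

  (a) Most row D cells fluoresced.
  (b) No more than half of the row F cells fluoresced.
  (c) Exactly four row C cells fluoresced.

(a) row D: |A| = 7, |A ∩ B| = 3; needs |A ∩ B| > |A ∖ B| — false.
(b) row F: |A| = 6, |A ∩ B| = 4; needs |A ∩ B| ≤ |A ∖ B| — false.
(c) row C: |A| = 5, |A ∩ B| = 3; needs |A ∩ B| = 4 — false.

0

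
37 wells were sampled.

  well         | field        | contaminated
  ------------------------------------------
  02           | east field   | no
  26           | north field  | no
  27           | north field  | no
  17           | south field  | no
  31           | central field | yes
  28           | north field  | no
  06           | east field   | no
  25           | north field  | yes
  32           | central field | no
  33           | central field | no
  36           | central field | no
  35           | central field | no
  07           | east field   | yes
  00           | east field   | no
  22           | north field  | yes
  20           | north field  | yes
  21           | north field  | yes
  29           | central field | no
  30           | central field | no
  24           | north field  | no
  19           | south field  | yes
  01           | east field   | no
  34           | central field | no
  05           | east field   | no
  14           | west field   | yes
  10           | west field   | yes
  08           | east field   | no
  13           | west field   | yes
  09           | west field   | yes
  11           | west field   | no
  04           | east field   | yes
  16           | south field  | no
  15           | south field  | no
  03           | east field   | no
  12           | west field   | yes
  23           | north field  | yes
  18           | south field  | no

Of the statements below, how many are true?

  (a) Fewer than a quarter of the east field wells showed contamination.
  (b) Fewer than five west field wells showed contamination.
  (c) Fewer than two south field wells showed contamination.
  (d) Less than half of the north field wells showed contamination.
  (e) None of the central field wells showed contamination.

(a) east field: |A| = 9, |A ∩ B| = 2; needs |A ∩ B| / |A| < 1/4 — true.
(b) west field: |A| = 6, |A ∩ B| = 5; needs |A ∩ B| < 5 — false.
(c) south field: |A| = 5, |A ∩ B| = 1; needs |A ∩ B| < 2 — true.
(d) north field: |A| = 9, |A ∩ B| = 5; needs |A ∩ B| < |A ∖ B| — false.
(e) central field: |A| = 8, |A ∩ B| = 1; needs A ∩ B = ∅ (|A ∩ B| = 0) — false.

2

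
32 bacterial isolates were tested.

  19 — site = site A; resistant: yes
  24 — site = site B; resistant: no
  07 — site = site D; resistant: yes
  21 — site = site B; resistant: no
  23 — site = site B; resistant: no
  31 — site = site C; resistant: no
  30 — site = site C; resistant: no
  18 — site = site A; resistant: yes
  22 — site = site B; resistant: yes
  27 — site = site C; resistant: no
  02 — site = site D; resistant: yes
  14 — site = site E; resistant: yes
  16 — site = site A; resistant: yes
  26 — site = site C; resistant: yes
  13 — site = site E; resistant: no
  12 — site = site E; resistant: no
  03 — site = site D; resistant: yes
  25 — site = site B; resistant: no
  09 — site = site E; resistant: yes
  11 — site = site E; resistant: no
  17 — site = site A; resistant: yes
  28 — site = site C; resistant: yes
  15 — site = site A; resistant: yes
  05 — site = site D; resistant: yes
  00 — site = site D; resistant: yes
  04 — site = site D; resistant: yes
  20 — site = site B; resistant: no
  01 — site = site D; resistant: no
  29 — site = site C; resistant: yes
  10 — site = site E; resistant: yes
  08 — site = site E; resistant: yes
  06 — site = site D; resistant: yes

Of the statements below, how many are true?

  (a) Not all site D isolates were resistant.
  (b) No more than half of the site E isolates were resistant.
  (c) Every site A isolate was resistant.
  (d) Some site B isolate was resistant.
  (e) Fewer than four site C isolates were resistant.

4

(a) site D: |A| = 8, |A ∩ B| = 7; needs A ⊄ B (|A ∖ B| ≥ 1) — true.
(b) site E: |A| = 7, |A ∩ B| = 4; needs |A ∩ B| ≤ |A ∖ B| — false.
(c) site A: |A| = 5, |A ∩ B| = 5; needs A ⊆ B, i.e. every element of A is in B (|A ∖ B| = 0) — true.
(d) site B: |A| = 6, |A ∩ B| = 1; needs A ∩ B ≠ ∅ (|A ∩ B| ≥ 1) — true.
(e) site C: |A| = 6, |A ∩ B| = 3; needs |A ∩ B| < 4 — true.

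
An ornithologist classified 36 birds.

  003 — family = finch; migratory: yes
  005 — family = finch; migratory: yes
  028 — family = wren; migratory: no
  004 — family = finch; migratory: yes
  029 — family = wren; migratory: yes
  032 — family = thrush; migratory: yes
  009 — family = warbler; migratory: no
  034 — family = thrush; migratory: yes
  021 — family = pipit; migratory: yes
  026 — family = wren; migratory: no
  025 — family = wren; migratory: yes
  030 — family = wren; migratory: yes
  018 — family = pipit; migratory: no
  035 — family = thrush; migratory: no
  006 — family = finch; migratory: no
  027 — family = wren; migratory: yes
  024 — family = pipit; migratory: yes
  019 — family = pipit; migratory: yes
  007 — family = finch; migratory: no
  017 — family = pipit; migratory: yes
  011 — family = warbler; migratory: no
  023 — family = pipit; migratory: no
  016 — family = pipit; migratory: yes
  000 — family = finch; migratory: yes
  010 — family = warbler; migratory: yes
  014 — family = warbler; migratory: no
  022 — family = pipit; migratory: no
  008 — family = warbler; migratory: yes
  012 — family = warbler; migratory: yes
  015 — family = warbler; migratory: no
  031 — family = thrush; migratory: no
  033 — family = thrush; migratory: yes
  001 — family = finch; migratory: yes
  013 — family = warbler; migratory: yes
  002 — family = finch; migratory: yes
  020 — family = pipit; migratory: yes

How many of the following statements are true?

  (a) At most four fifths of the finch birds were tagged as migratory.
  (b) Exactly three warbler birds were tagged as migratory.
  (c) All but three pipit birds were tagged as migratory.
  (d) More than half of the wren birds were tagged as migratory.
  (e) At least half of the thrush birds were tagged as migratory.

4

(a) finch: |A| = 8, |A ∩ B| = 6; needs |A ∩ B| / |A| ≤ 4/5 — true.
(b) warbler: |A| = 8, |A ∩ B| = 4; needs |A ∩ B| = 3 — false.
(c) pipit: |A| = 9, |A ∩ B| = 6; needs |A ∖ B| = 3 — true.
(d) wren: |A| = 6, |A ∩ B| = 4; needs |A ∩ B| > |A ∖ B| — true.
(e) thrush: |A| = 5, |A ∩ B| = 3; needs |A ∩ B| ≥ |A ∖ B| — true.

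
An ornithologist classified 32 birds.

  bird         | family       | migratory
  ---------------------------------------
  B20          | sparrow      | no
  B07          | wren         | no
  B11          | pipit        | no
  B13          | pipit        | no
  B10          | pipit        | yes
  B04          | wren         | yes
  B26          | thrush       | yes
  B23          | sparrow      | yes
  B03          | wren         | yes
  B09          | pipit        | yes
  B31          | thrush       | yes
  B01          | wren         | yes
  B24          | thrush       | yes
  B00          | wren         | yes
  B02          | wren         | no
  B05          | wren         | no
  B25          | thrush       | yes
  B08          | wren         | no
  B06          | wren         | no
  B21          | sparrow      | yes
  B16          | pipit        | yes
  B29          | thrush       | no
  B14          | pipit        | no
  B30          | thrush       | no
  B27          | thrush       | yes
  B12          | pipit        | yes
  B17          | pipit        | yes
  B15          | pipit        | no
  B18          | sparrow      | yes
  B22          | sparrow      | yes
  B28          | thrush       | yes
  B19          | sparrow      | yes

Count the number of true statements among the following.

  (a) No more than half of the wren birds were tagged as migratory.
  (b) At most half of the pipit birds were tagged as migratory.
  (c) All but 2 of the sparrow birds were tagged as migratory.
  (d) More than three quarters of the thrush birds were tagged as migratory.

(a) wren: |A| = 9, |A ∩ B| = 4; needs |A ∩ B| ≤ |A ∖ B| — true.
(b) pipit: |A| = 9, |A ∩ B| = 5; needs |A ∩ B| ≤ |A ∖ B| — false.
(c) sparrow: |A| = 6, |A ∩ B| = 5; needs |A ∖ B| = 2 — false.
(d) thrush: |A| = 8, |A ∩ B| = 6; needs |A ∩ B| / |A| > 3/4 — false.

1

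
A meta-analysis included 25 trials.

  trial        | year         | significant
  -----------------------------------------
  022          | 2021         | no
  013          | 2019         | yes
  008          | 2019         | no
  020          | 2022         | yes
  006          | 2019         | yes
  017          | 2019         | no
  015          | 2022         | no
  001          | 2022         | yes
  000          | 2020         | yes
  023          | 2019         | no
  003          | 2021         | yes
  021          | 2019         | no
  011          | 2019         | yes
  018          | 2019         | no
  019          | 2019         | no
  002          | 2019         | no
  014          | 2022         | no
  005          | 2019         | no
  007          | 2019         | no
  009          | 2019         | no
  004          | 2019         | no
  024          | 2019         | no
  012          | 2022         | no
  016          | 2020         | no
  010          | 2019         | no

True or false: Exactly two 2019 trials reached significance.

False

The determiner here denotes the relation: |A ∩ B| = 2.
|A| = 16, |A ∩ B| = 3, |A ∖ B| = 13.
|A ∩ B| = 3, so the statement is false.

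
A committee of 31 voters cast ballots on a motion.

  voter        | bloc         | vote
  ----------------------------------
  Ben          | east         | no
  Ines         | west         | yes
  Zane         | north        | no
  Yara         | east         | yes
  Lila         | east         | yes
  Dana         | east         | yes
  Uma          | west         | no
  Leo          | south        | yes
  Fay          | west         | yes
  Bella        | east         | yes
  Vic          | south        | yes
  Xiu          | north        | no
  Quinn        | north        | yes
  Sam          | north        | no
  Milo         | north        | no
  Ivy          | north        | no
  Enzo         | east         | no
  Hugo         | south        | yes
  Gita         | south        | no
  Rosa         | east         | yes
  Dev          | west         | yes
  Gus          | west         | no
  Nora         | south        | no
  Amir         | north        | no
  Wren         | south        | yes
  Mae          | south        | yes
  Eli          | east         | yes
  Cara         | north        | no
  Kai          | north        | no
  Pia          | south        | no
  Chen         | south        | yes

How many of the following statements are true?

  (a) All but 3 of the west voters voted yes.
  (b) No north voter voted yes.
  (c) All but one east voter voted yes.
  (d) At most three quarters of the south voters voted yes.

1

(a) west: |A| = 5, |A ∩ B| = 3; needs |A ∖ B| = 3 — false.
(b) north: |A| = 9, |A ∩ B| = 1; needs A ∩ B = ∅ (|A ∩ B| = 0) — false.
(c) east: |A| = 8, |A ∩ B| = 6; needs |A ∖ B| = 1 — false.
(d) south: |A| = 9, |A ∩ B| = 6; needs |A ∩ B| / |A| ≤ 3/4 — true.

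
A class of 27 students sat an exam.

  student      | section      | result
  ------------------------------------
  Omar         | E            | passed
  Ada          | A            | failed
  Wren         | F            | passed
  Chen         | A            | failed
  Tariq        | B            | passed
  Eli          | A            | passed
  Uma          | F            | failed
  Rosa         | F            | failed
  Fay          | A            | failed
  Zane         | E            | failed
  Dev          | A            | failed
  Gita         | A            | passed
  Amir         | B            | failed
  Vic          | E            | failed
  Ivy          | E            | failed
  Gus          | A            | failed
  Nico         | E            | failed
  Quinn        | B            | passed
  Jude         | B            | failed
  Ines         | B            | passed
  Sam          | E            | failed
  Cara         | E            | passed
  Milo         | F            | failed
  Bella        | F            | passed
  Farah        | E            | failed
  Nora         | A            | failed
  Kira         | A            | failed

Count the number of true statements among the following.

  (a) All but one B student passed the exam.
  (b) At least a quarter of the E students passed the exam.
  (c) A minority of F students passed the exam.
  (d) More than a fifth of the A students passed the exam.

(a) B: |A| = 5, |A ∩ B| = 3; needs |A ∖ B| = 1 — false.
(b) E: |A| = 8, |A ∩ B| = 2; needs |A ∩ B| / |A| ≥ 1/4 — true.
(c) F: |A| = 5, |A ∩ B| = 2; needs |A ∩ B| < |A ∖ B| — true.
(d) A: |A| = 9, |A ∩ B| = 2; needs |A ∩ B| / |A| > 1/5 — true.

3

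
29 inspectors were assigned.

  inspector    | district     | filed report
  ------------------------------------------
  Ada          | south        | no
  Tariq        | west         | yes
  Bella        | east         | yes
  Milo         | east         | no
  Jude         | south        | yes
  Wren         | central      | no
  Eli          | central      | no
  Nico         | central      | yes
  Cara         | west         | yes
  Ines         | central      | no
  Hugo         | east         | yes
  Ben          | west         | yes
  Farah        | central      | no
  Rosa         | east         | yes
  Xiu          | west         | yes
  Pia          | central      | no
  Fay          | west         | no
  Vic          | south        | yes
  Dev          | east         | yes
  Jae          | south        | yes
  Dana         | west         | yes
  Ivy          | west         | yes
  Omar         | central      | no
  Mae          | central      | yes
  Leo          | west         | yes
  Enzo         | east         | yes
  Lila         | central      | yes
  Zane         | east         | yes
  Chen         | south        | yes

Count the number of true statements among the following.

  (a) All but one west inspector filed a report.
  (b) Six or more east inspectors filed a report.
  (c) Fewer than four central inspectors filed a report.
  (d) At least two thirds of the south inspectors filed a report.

4

(a) west: |A| = 8, |A ∩ B| = 7; needs |A ∖ B| = 1 — true.
(b) east: |A| = 7, |A ∩ B| = 6; needs |A ∩ B| ≥ 6 — true.
(c) central: |A| = 9, |A ∩ B| = 3; needs |A ∩ B| < 4 — true.
(d) south: |A| = 5, |A ∩ B| = 4; needs |A ∩ B| / |A| ≥ 2/3 — true.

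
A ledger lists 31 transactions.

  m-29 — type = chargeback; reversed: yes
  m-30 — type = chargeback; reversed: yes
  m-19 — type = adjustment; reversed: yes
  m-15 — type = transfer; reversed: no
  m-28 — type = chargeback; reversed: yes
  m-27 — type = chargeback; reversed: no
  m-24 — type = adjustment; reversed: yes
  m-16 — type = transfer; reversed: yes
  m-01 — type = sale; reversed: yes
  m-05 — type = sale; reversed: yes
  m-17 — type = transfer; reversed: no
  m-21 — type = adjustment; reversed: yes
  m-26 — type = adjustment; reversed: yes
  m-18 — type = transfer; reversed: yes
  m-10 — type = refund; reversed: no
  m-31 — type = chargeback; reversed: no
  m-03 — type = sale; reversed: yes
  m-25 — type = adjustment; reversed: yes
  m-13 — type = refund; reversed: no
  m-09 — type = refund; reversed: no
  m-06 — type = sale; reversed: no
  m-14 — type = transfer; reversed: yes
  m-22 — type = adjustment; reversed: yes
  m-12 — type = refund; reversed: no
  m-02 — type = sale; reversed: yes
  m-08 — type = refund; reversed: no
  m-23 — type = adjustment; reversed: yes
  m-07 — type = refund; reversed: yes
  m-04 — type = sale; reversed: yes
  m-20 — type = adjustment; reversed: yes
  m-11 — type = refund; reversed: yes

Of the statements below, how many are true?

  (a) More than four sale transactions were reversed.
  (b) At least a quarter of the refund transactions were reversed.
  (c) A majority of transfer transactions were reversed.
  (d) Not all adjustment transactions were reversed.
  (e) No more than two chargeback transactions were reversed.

(a) sale: |A| = 6, |A ∩ B| = 5; needs |A ∩ B| > 4 — true.
(b) refund: |A| = 7, |A ∩ B| = 2; needs |A ∩ B| / |A| ≥ 1/4 — true.
(c) transfer: |A| = 5, |A ∩ B| = 3; needs |A ∩ B| > |A ∖ B| — true.
(d) adjustment: |A| = 8, |A ∩ B| = 8; needs A ⊄ B (|A ∖ B| ≥ 1) — false.
(e) chargeback: |A| = 5, |A ∩ B| = 3; needs |A ∩ B| ≤ 2 — false.

3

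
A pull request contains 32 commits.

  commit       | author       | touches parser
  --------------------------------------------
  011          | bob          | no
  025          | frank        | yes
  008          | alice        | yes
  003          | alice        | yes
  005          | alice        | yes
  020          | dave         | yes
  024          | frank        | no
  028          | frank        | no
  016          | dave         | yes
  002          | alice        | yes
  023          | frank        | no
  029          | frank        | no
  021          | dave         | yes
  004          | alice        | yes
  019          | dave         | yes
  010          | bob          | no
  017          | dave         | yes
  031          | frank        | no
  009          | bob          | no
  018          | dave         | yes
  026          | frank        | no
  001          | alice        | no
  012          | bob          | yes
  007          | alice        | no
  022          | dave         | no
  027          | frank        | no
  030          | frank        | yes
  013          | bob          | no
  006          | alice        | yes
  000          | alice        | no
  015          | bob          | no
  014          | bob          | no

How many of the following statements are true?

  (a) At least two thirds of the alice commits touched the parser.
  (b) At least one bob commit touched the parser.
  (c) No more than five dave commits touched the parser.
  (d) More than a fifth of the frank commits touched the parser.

3

(a) alice: |A| = 9, |A ∩ B| = 6; needs |A ∩ B| / |A| ≥ 2/3 — true.
(b) bob: |A| = 7, |A ∩ B| = 1; needs A ∩ B ≠ ∅ (|A ∩ B| ≥ 1) — true.
(c) dave: |A| = 7, |A ∩ B| = 6; needs |A ∩ B| ≤ 5 — false.
(d) frank: |A| = 9, |A ∩ B| = 2; needs |A ∩ B| / |A| > 1/5 — true.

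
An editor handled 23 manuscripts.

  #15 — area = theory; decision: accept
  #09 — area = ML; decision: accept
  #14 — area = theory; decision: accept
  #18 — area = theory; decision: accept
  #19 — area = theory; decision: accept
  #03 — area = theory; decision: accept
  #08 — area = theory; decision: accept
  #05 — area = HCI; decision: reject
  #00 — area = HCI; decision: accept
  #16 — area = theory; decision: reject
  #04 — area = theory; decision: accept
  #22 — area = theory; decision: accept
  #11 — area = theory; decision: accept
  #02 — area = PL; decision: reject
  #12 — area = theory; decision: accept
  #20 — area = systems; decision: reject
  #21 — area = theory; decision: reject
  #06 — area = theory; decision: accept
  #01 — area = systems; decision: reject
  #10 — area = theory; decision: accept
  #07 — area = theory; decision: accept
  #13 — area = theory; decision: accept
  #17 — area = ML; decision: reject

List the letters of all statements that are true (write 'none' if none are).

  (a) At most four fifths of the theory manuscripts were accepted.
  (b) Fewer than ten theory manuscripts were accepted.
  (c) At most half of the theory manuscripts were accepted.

|A| = 16, |A ∩ B| = 14, |A ∖ B| = 2.
(a) |A ∩ B| / |A| ≤ 4/5: fails.
(b) |A ∩ B| < 10: fails.
(c) |A ∩ B| ≤ |A ∖ B|: fails.

none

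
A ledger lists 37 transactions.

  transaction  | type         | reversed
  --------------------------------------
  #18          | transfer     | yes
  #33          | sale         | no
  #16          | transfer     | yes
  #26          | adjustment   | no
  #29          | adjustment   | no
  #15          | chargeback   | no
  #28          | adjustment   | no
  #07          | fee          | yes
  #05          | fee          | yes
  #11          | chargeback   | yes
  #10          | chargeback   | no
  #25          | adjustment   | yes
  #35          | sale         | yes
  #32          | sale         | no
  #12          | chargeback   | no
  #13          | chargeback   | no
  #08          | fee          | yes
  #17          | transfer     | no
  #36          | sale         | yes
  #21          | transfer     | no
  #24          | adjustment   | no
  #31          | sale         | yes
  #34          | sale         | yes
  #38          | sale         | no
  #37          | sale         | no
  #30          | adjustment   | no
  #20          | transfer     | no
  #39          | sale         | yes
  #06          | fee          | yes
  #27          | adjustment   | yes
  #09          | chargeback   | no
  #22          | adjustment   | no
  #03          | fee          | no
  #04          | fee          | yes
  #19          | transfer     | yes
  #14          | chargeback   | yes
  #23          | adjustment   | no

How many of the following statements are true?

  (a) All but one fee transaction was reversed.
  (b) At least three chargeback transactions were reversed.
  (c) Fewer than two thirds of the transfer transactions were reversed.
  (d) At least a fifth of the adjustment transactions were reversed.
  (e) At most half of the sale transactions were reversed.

(a) fee: |A| = 6, |A ∩ B| = 5; needs |A ∖ B| = 1 — true.
(b) chargeback: |A| = 7, |A ∩ B| = 2; needs |A ∩ B| ≥ 3 — false.
(c) transfer: |A| = 6, |A ∩ B| = 3; needs |A ∩ B| / |A| < 2/3 — true.
(d) adjustment: |A| = 9, |A ∩ B| = 2; needs |A ∩ B| / |A| ≥ 1/5 — true.
(e) sale: |A| = 9, |A ∩ B| = 5; needs |A ∩ B| ≤ |A ∖ B| — false.

3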